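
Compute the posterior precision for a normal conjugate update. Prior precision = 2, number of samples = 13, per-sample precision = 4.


tau_post = tau_0 + n * tau
= 2 + 13 * 4 = 54

54


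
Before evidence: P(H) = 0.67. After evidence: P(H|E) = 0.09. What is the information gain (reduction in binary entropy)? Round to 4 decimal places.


Prior entropy = 0.9149
Posterior entropy = 0.4365
Information gain = 0.9149 - 0.4365 = 0.4785

0.4785


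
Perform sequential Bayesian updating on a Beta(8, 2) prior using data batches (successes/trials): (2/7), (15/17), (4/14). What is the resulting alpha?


Accumulate successes: 21
Posterior alpha = prior alpha + sum of successes
= 8 + 21 = 29

29


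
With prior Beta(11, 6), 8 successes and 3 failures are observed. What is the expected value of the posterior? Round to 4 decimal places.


Posterior = Beta(19, 9)
E[theta] = alpha/(alpha+beta)
= 19/28 = 0.6786

0.6786


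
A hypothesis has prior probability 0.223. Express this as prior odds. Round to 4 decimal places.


Odds = P(H) / P(not H) = 0.223 / 0.777
= 0.287

0.287


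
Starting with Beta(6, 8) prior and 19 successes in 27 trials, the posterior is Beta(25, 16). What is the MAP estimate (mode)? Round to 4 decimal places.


The mode of Beta(a, b) when a > 1 and b > 1 is (a-1)/(a+b-2)
= (25 - 1) / (25 + 16 - 2)
= 24 / 39
= 0.6154

0.6154


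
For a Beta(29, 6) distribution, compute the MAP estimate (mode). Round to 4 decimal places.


MAP = mode = (a-1)/(a+b-2)
= (29-1)/(29+6-2)
= 28/33 = 0.8485

0.8485


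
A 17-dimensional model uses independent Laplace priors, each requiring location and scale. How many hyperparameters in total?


Per parameter: 2 (location and scale).
Total = 17 * 2 = 34

34


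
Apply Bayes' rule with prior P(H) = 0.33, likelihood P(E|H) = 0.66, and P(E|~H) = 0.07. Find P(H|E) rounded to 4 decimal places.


Step 1: Compute marginal P(E) = P(E|H)P(H) + P(E|~H)P(~H)
= 0.66*0.33 + 0.07*0.67 = 0.2647
Step 2: P(H|E) = P(E|H)P(H)/P(E) = 0.2178/0.2647
= 0.8228

0.8228


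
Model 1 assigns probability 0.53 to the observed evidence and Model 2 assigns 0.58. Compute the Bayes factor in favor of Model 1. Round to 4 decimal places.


BF = P(data|M1) / P(data|M2)
= 0.53 / 0.58 = 0.9138

0.9138


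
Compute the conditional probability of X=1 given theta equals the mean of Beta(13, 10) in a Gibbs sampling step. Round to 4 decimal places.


Mean of Beta(13, 10) = 0.5652
P(X=1 | theta=0.5652) = 0.5652

0.5652


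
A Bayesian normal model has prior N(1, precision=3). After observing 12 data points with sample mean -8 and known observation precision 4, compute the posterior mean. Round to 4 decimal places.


Posterior mean = (prior_precision * prior_mean + n * data_precision * data_mean) / (prior_precision + n * data_precision)
Numerator = 3*1 + 12*4*-8 = -381
Denominator = 3 + 12*4 = 51
Posterior mean = -7.4706

-7.4706


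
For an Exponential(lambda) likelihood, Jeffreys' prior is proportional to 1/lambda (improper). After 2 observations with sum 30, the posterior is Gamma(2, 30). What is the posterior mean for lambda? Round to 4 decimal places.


Posterior = Gamma(n, sum_x) = Gamma(2, 30)
Posterior mean = shape/rate = 2/30
= 0.0667

0.0667


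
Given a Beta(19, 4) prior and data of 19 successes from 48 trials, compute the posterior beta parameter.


Number of failures = 48 - 19 = 29
Posterior beta = 4 + 29 = 33

33


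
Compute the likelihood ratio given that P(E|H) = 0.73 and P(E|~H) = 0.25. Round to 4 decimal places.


LR = P(E|H) / P(E|~H)
= 0.73 / 0.25 = 2.92

2.92


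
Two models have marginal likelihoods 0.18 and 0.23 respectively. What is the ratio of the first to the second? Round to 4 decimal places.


Evidence ratio = 0.18 / 0.23
= 0.7826

0.7826


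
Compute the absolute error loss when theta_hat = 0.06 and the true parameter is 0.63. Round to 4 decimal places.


L = |theta_hat - theta_true|
= |0.06 - 0.63| = 0.57

0.57


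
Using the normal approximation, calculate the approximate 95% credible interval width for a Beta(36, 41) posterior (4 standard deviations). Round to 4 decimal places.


Var(Beta) = 36*41/(77^2 * 78) = 0.0032
SD = 0.0565
Width ~ 4*SD = 0.226

0.226


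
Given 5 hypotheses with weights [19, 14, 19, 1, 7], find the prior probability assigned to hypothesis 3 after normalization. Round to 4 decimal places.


To normalize, divide each weight by the sum of all weights.
Sum = 60
Prior(H3) = 19/60 = 0.3167

0.3167


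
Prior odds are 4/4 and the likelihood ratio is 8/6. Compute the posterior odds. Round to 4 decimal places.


Posterior odds = prior odds * likelihood ratio
= (4/4) * (8/6)
= 32 / 24
= 1.3333

1.3333


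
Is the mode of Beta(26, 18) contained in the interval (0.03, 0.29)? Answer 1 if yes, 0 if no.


Mode = (a-1)/(a+b-2) = 25/42 = 0.5952
Interval: (0.03, 0.29)
Contains mode? 0

0


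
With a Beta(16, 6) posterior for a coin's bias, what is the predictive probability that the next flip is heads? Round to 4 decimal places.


The predictive probability equals the posterior mean.
P(next = heads) = alpha / (alpha + beta)
= 16 / 22 = 0.7273

0.7273


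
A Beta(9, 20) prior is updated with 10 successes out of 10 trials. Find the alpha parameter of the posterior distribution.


In the Beta-Binomial conjugate update:
alpha_post = alpha_prior + successes
= 9 + 10
= 19

19


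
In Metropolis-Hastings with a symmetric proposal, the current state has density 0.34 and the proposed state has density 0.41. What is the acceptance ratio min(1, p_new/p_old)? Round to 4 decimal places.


Ratio = p_new / p_old = 0.41 / 0.34 = 1.2059
Acceptance = min(1, 1.2059) = 1.0

1.0


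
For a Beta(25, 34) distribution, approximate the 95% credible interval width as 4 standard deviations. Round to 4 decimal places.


Variance of Beta(a,b) = ab / ((a+b)^2 * (a+b+1))
= 25*34 / ((59)^2 * 60)
= 0.0041
SD = sqrt(0.0041) = 0.0638
Width = 4 * SD = 0.2552

0.2552


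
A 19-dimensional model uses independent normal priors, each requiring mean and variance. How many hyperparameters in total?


Per parameter: 2 (mean and variance).
Total = 19 * 2 = 38

38


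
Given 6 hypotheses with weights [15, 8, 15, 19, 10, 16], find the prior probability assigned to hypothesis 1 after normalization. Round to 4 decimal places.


To normalize, divide each weight by the sum of all weights.
Sum = 83
Prior(H1) = 15/83 = 0.1807

0.1807


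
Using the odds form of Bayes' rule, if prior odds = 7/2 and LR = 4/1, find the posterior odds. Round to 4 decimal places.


Bayes' rule in odds form: posterior odds = prior odds * LR
= (7 * 4) / (2 * 1)
= 28/2 = 14.0

14.0


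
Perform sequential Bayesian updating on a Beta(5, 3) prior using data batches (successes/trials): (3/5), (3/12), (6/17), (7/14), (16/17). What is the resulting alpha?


Accumulate successes: 35
Posterior alpha = prior alpha + sum of successes
= 5 + 35 = 40

40


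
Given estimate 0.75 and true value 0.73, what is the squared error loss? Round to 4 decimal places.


Squared error = (estimate - true)^2
Difference = 0.02
Loss = 0.02^2 = 0.0004

0.0004


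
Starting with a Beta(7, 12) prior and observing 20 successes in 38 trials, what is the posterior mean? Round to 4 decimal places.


Posterior parameters: alpha = 7 + 20 = 27
beta = 12 + 18 = 30
Posterior mean = alpha / (alpha + beta) = 27 / 57
= 0.4737

0.4737


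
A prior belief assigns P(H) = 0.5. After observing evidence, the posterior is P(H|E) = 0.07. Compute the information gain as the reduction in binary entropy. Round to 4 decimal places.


H(prior) = -0.5*log2(0.5) - 0.5*log2(0.5)
= 1.0
H(post) = -0.07*log2(0.07) - 0.93*log2(0.93)
= 0.3659
IG = 1.0 - 0.3659 = 0.6341

0.6341


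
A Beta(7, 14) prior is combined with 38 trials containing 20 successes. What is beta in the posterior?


In conjugate updating:
beta_posterior = beta_prior + (n - k)
= 14 + (38 - 20)
= 14 + 18 = 32

32


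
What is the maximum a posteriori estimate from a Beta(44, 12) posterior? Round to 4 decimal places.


The MAP estimate equals the mode of the distribution.
Mode of Beta(a,b) = (a-1)/(a+b-2)
= 43/54
= 0.7963

0.7963


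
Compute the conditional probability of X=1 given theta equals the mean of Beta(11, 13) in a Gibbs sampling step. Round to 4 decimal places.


Mean of Beta(11, 13) = 0.4583
P(X=1 | theta=0.4583) = 0.4583

0.4583


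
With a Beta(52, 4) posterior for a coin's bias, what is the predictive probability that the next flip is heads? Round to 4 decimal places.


The predictive probability equals the posterior mean.
P(next = heads) = alpha / (alpha + beta)
= 52 / 56 = 0.9286

0.9286


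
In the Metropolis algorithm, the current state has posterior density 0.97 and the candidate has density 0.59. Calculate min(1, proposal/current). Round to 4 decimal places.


Ratio = 0.59/0.97 = 0.6082
Acceptance probability = min(1, 0.6082)
= 0.6082

0.6082


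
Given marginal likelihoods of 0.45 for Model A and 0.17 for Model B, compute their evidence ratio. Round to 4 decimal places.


Ratio = ML(A) / ML(B) = 0.45/0.17
= 2.6471

2.6471


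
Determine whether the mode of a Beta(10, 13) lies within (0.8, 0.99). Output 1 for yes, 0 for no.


First find the mode: (a-1)/(a+b-2) = 0.4286
Is 0.4286 in (0.8, 0.99)? 0

0


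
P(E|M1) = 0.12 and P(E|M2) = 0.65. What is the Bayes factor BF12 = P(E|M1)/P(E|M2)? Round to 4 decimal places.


Bayes factor BF12 = P(E|M1) / P(E|M2)
= 0.12 / 0.65
= 0.1846

0.1846


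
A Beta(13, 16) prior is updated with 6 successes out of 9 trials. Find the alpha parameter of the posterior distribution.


In the Beta-Binomial conjugate update:
alpha_post = alpha_prior + successes
= 13 + 6
= 19

19


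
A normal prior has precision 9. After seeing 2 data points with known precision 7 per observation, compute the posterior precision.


In the conjugate normal model, precisions add:
tau_posterior = tau_prior + n * tau_data
= 9 + 2*7 = 23

23


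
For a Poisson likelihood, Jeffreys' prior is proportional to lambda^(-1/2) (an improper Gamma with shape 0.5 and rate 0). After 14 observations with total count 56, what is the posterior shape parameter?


Jeffreys' prior for Poisson is proportional to lambda^(-1/2).
Posterior is Gamma(0.5 + S, 0 + n) = Gamma(0.5 + 56, 14).
Posterior shape = 0.5 + S = 0.5 + 56 = 56.5

56.5


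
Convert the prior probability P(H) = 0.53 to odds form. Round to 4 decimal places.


P(not H) = 1 - 0.53 = 0.47
Odds = 0.53 / 0.47 = 1.1277

1.1277


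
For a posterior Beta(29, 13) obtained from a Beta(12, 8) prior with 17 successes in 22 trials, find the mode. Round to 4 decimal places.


Mode = (alpha - 1) / (alpha + beta - 2)
= 28 / 40
= 0.7

0.7


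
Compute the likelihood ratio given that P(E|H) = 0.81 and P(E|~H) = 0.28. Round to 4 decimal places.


LR = P(E|H) / P(E|~H)
= 0.81 / 0.28 = 2.8929

2.8929


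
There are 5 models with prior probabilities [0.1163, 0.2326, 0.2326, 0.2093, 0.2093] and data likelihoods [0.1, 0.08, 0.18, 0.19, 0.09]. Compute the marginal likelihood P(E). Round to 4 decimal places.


P(E) = sum over models of P(M_i) * P(E|M_i)
= 0.1163*0.1 + 0.2326*0.08 + 0.2326*0.18 + 0.2093*0.19 + 0.2093*0.09
= 0.1307

0.1307


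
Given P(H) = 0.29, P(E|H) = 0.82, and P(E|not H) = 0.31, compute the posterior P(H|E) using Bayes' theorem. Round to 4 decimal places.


By Bayes' theorem: P(H|E) = P(E|H)*P(H) / P(E)
P(E) = P(E|H)*P(H) + P(E|not H)*P(not H)
P(E) = 0.82*0.29 + 0.31*0.71 = 0.4579
P(H|E) = 0.82*0.29 / 0.4579 = 0.5193

0.5193


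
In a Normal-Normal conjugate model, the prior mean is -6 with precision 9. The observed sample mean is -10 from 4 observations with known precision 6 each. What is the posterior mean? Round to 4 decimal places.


Posterior precision = tau0 + n*tau = 9 + 4*6 = 33
Posterior mean = (tau0*mu0 + n*tau*xbar) / posterior_precision
= (9*-6 + 4*6*-10) / 33
= -294 / 33 = -8.9091

-8.9091


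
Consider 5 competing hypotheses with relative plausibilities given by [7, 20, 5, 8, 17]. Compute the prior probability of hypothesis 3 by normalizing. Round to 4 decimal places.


Sum of weights = 7 + 20 + 5 + 8 + 17 = 57
Normalized prior for H3 = 5 / 57
= 0.0877

0.0877


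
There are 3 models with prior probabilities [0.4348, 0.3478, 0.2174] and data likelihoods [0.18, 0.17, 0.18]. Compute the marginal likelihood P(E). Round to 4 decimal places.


P(E) = sum over models of P(M_i) * P(E|M_i)
= 0.4348*0.18 + 0.3478*0.17 + 0.2174*0.18
= 0.1765

0.1765


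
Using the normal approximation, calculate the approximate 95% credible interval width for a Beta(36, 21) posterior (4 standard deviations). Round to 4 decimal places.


Var(Beta) = 36*21/(57^2 * 58) = 0.004
SD = 0.0633
Width ~ 4*SD = 0.2534

0.2534


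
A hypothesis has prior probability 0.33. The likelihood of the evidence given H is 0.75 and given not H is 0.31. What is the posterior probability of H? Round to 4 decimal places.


Using Bayes' theorem:
P(E) = 0.33 * 0.75 + 0.67 * 0.31
P(E) = 0.4552
P(H|E) = (0.33 * 0.75) / 0.4552 = 0.5437

0.5437


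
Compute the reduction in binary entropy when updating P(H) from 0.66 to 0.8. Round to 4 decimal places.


H_before = -p*log2(p) - (1-p)*log2(1-p) for p=0.66: 0.9248
H_after for p=0.8: 0.7219
Reduction = 0.9248 - 0.7219 = 0.2029

0.2029


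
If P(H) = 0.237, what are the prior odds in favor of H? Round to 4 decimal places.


Prior odds = P(H) / (1 - P(H))
= 0.237 / 0.763
= 0.3106

0.3106


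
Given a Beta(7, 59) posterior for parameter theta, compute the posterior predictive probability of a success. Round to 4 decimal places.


For a Beta-Bernoulli model, the predictive probability is the mean:
P(success) = 7/(7+59) = 7/66 = 0.1061

0.1061


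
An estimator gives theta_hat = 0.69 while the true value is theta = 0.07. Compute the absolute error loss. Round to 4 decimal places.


The absolute error loss is |theta_hat - theta|
= |0.69 - 0.07|
= 0.62

0.62


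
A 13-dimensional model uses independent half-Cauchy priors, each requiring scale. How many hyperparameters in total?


Per parameter: 1 (scale).
Total = 13 * 1 = 13

13


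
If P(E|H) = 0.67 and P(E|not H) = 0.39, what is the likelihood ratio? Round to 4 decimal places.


Likelihood ratio = P(E|H) / P(E|not H)
= 0.67 / 0.39
= 1.7179

1.7179


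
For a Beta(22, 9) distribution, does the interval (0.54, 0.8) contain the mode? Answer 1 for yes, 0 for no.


Mode of Beta(a,b) = (a-1)/(a+b-2)
= (22-1)/(22+9-2) = 0.7241
Check: 0.54 <= 0.7241 <= 0.8?
Result: 1

1


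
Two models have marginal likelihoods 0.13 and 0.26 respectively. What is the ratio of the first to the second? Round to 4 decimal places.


Evidence ratio = 0.13 / 0.26
= 0.5

0.5


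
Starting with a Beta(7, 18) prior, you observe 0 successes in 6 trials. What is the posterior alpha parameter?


For a Beta-Binomial conjugate model:
Posterior alpha = prior alpha + number of successes
= 7 + 0 = 7

7


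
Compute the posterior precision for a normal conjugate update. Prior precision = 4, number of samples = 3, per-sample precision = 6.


tau_post = tau_0 + n * tau
= 4 + 3 * 6 = 22

22


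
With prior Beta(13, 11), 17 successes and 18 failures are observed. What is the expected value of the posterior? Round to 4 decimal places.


Posterior = Beta(30, 29)
E[theta] = alpha/(alpha+beta)
= 30/59 = 0.5085

0.5085


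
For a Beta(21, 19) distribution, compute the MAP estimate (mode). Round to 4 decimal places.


MAP = mode = (a-1)/(a+b-2)
= (21-1)/(21+19-2)
= 20/38 = 0.5263

0.5263


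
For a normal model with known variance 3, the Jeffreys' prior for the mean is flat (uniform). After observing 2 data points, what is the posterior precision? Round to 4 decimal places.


Jeffreys' prior for normal mean (known variance) is flat.
Prior precision = 0.
Posterior precision = prior_prec + n/sigma^2 = 0 + 2/3
= 0.6667

0.6667


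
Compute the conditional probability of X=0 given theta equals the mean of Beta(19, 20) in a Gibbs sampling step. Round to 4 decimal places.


Mean of Beta(19, 20) = 0.4872
P(X=0 | theta=0.4872) = 0.5128

0.5128


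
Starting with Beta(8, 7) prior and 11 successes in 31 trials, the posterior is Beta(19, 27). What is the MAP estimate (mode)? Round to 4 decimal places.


The mode of Beta(a, b) when a > 1 and b > 1 is (a-1)/(a+b-2)
= (19 - 1) / (19 + 27 - 2)
= 18 / 44
= 0.4091

0.4091


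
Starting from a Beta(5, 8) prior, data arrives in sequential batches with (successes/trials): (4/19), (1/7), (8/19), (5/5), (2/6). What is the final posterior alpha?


In sequential Bayesian updating, we sum all successes.
Total successes = 20
Final alpha = 5 + 20 = 25

25


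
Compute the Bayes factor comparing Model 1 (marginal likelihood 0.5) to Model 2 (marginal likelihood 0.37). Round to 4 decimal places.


BF12 = marginal likelihood of M1 / marginal likelihood of M2
= 0.5/0.37
= 1.3514

1.3514


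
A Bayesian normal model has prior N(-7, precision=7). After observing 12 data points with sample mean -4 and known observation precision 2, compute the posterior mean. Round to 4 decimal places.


Posterior mean = (prior_precision * prior_mean + n * data_precision * data_mean) / (prior_precision + n * data_precision)
Numerator = 7*-7 + 12*2*-4 = -145
Denominator = 7 + 12*2 = 31
Posterior mean = -4.6774

-4.6774


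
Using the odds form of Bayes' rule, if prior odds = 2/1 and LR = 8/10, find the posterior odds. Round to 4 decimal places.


Bayes' rule in odds form: posterior odds = prior odds * LR
= (2 * 8) / (1 * 10)
= 16/10 = 1.6

1.6


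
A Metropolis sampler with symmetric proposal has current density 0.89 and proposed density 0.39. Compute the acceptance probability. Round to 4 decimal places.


For symmetric proposals, acceptance = min(1, pi(x*)/pi(x))
= min(1, 0.39/0.89)
= min(1, 0.4382) = 0.4382

0.4382


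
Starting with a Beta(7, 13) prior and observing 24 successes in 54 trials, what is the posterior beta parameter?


Posterior beta = prior beta + failures
Failures = 54 - 24 = 30
beta_post = 13 + 30 = 43

43


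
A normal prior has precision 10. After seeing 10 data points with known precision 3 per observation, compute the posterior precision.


In the conjugate normal model, precisions add:
tau_posterior = tau_prior + n * tau_data
= 10 + 10*3 = 40

40


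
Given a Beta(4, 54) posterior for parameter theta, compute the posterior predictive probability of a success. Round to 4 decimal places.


For a Beta-Bernoulli model, the predictive probability is the mean:
P(success) = 4/(4+54) = 4/58 = 0.069

0.069


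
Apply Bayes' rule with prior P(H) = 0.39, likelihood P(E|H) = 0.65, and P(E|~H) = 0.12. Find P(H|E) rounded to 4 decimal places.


Step 1: Compute marginal P(E) = P(E|H)P(H) + P(E|~H)P(~H)
= 0.65*0.39 + 0.12*0.61 = 0.3267
Step 2: P(H|E) = P(E|H)P(H)/P(E) = 0.2535/0.3267
= 0.7759

0.7759


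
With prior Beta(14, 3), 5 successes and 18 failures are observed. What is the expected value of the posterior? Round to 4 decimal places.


Posterior = Beta(19, 21)
E[theta] = alpha/(alpha+beta)
= 19/40 = 0.475

0.475


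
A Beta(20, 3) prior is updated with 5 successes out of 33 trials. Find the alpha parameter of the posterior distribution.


In the Beta-Binomial conjugate update:
alpha_post = alpha_prior + successes
= 20 + 5
= 25

25


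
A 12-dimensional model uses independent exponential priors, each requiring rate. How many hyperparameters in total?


Per parameter: 1 (rate).
Total = 12 * 1 = 12

12


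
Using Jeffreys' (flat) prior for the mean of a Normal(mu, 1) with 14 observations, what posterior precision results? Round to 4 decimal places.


Flat prior means prior precision is 0.
Posterior precision = n / sigma^2 = 14/1 = 14.0

14.0


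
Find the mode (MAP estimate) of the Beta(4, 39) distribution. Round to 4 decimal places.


For Beta(a,b) with a,b > 1:
Mode = (a-1)/(a+b-2) = (4-1)/(43-2)
= 3/41 = 0.0732

0.0732


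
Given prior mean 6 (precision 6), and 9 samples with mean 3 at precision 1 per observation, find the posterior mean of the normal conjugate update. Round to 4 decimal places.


The posterior mean is a precision-weighted average of prior and data.
Post. prec. = 6 + 9 = 15
Post. mean = (36 + 27)/15 = 63/15 = 4.2

4.2


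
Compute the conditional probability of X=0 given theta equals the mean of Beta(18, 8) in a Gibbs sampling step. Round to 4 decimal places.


Mean of Beta(18, 8) = 0.6923
P(X=0 | theta=0.6923) = 0.3077

0.3077


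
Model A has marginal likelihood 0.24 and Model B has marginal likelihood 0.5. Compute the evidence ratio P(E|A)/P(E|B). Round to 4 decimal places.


Evidence ratio = P(E|A) / P(E|B)
= 0.24 / 0.5
= 0.48

0.48


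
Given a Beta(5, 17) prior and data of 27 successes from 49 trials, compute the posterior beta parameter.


Number of failures = 49 - 27 = 22
Posterior beta = 17 + 22 = 39

39


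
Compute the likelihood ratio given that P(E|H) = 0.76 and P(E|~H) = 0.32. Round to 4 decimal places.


LR = P(E|H) / P(E|~H)
= 0.76 / 0.32 = 2.375

2.375


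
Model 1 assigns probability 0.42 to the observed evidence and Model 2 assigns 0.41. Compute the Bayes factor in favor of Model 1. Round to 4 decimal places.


BF = P(data|M1) / P(data|M2)
= 0.42 / 0.41 = 1.0244

1.0244


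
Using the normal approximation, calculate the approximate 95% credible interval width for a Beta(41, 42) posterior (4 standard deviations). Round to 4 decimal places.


Var(Beta) = 41*42/(83^2 * 84) = 0.003
SD = 0.0546
Width ~ 4*SD = 0.2182

0.2182


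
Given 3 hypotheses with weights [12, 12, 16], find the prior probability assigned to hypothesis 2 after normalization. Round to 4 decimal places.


To normalize, divide each weight by the sum of all weights.
Sum = 40
Prior(H2) = 12/40 = 0.3

0.3


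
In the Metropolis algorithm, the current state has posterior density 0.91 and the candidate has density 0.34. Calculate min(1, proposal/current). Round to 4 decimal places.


Ratio = 0.34/0.91 = 0.3736
Acceptance probability = min(1, 0.3736)
= 0.3736

0.3736


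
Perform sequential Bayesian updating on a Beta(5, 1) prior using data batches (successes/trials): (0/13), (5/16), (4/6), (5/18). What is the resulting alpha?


Accumulate successes: 14
Posterior alpha = prior alpha + sum of successes
= 5 + 14 = 19

19


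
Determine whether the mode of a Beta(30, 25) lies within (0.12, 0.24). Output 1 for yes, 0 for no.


First find the mode: (a-1)/(a+b-2) = 0.5472
Is 0.5472 in (0.12, 0.24)? 0

0


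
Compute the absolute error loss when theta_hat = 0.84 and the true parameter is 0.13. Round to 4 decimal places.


L = |theta_hat - theta_true|
= |0.84 - 0.13| = 0.71

0.71


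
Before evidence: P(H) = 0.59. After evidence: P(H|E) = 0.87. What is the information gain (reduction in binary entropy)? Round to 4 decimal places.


Prior entropy = 0.9765
Posterior entropy = 0.5574
Information gain = 0.9765 - 0.5574 = 0.4191

0.4191


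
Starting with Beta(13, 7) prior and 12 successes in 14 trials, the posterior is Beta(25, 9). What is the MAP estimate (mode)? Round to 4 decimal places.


The mode of Beta(a, b) when a > 1 and b > 1 is (a-1)/(a+b-2)
= (25 - 1) / (25 + 9 - 2)
= 24 / 32
= 0.75

0.75


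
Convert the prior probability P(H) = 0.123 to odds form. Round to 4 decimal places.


P(not H) = 1 - 0.123 = 0.877
Odds = 0.123 / 0.877 = 0.1403

0.1403


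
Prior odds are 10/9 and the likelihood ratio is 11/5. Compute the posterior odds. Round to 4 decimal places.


Posterior odds = prior odds * likelihood ratio
= (10/9) * (11/5)
= 110 / 45
= 2.4444

2.4444


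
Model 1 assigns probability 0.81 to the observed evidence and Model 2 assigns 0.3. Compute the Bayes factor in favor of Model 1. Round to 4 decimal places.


BF = P(data|M1) / P(data|M2)
= 0.81 / 0.3 = 2.7

2.7


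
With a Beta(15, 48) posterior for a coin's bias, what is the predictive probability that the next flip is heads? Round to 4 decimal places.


The predictive probability equals the posterior mean.
P(next = heads) = alpha / (alpha + beta)
= 15 / 63 = 0.2381

0.2381


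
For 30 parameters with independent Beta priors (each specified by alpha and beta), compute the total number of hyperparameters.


A Beta prior has 2 hyperparameters per parameter.
Total = 30 * 2 = 60

60


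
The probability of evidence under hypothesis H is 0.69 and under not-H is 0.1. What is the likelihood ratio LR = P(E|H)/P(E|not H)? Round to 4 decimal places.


LR = 0.69 / 0.1
= 6.9

6.9


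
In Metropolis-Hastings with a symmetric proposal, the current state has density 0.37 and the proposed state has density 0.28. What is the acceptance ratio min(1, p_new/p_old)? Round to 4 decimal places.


Ratio = p_new / p_old = 0.28 / 0.37 = 0.7568
Acceptance = min(1, 0.7568) = 0.7568

0.7568


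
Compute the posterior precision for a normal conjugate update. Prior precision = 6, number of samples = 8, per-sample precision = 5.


tau_post = tau_0 + n * tau
= 6 + 8 * 5 = 46

46


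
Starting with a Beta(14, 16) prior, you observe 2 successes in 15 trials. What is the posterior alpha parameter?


For a Beta-Binomial conjugate model:
Posterior alpha = prior alpha + number of successes
= 14 + 2 = 16

16


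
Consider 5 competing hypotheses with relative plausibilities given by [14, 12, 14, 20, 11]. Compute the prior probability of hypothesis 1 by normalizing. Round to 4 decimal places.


Sum of weights = 14 + 12 + 14 + 20 + 11 = 71
Normalized prior for H1 = 14 / 71
= 0.1972

0.1972


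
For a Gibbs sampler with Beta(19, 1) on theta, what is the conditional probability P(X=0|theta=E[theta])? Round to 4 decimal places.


E[theta] = 19/(19+1) = 0.95
P(X=0|theta) = 1 - theta = 0.05

0.05


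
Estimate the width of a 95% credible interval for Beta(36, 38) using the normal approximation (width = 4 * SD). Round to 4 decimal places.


For Beta(a,b): Var = ab/((a+b)^2(a+b+1))
Var = 0.0033, SD = 0.0577
Approximate 95% CI width = 4 * 0.0577 = 0.2309

0.2309


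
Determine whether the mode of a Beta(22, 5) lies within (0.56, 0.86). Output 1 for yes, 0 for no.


First find the mode: (a-1)/(a+b-2) = 0.84
Is 0.84 in (0.56, 0.86)? 1

1


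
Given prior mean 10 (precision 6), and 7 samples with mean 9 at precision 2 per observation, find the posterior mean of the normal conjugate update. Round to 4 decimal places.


The posterior mean is a precision-weighted average of prior and data.
Post. prec. = 6 + 14 = 20
Post. mean = (60 + 126)/20 = 186/20 = 9.3

9.3


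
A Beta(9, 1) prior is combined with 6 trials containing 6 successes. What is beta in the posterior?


In conjugate updating:
beta_posterior = beta_prior + (n - k)
= 1 + (6 - 6)
= 1 + 0 = 1

1


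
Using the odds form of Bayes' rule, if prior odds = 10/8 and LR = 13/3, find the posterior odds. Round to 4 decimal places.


Bayes' rule in odds form: posterior odds = prior odds * LR
= (10 * 13) / (8 * 3)
= 130/24 = 5.4167

5.4167


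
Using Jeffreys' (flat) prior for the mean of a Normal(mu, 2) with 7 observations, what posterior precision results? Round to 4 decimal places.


Flat prior means prior precision is 0.
Posterior precision = n / sigma^2 = 7/2 = 3.5

3.5


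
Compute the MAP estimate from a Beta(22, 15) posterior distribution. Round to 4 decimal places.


MAP = mode of Beta distribution
= (alpha - 1)/(alpha + beta - 2)
= (22-1)/(22+15-2)
= 21/35 = 0.6

0.6


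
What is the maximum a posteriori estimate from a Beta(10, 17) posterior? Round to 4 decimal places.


The MAP estimate equals the mode of the distribution.
Mode of Beta(a,b) = (a-1)/(a+b-2)
= 9/25
= 0.36

0.36


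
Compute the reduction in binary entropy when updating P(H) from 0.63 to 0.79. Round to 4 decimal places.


H_before = -p*log2(p) - (1-p)*log2(1-p) for p=0.63: 0.9507
H_after for p=0.79: 0.7415
Reduction = 0.9507 - 0.7415 = 0.2092

0.2092


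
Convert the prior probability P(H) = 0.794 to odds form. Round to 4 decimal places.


P(not H) = 1 - 0.794 = 0.206
Odds = 0.794 / 0.206 = 3.8544

3.8544


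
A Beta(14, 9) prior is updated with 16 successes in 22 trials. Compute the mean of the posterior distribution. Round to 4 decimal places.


After update: Beta(30, 15)
Mean = 30 / (30 + 15) = 30 / 45
= 0.6667

0.6667


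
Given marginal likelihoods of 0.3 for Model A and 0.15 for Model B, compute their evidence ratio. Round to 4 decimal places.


Ratio = ML(A) / ML(B) = 0.3/0.15
= 2.0

2.0


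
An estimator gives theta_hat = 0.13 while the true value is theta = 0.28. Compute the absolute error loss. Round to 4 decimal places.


The absolute error loss is |theta_hat - theta|
= |0.13 - 0.28|
= 0.15

0.15


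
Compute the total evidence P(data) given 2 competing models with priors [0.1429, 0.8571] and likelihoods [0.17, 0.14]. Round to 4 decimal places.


Marginal likelihood = sum P(model_i) * P(data|model_i)
Model 1: 0.1429 * 0.17 = 0.0243
Model 2: 0.8571 * 0.14 = 0.12
Total = 0.1443

0.1443


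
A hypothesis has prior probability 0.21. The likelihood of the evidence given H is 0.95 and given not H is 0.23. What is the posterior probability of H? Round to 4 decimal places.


Using Bayes' theorem:
P(E) = 0.21 * 0.95 + 0.79 * 0.23
P(E) = 0.3812
P(H|E) = (0.21 * 0.95) / 0.3812 = 0.5233

0.5233


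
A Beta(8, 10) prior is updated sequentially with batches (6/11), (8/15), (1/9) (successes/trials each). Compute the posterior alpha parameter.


Sequential conjugate updating is equivalent to a single batch update.
Total successes across all batches = 15
alpha_posterior = alpha_prior + total_successes = 8 + 15
= 23

23


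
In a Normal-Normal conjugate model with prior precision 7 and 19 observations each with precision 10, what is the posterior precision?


Posterior precision = prior precision + n * observation precision
= 7 + 19 * 10
= 7 + 190 = 197

197


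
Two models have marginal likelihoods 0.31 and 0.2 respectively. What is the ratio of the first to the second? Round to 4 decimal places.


Evidence ratio = 0.31 / 0.2
= 1.55

1.55


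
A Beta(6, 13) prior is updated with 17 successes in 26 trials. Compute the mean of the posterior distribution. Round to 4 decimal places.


After update: Beta(23, 22)
Mean = 23 / (23 + 22) = 23 / 45
= 0.5111

0.5111


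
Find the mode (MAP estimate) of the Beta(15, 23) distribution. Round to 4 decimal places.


For Beta(a,b) with a,b > 1:
Mode = (a-1)/(a+b-2) = (15-1)/(38-2)
= 14/36 = 0.3889

0.3889


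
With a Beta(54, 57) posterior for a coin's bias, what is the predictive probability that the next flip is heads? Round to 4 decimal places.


The predictive probability equals the posterior mean.
P(next = heads) = alpha / (alpha + beta)
= 54 / 111 = 0.4865

0.4865


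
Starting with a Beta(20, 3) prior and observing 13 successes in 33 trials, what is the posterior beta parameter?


Posterior beta = prior beta + failures
Failures = 33 - 13 = 20
beta_post = 3 + 20 = 23

23


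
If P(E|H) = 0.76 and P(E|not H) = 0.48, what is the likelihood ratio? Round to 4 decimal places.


Likelihood ratio = P(E|H) / P(E|not H)
= 0.76 / 0.48
= 1.5833

1.5833


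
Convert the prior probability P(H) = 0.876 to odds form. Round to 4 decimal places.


P(not H) = 1 - 0.876 = 0.124
Odds = 0.876 / 0.124 = 7.0645

7.0645


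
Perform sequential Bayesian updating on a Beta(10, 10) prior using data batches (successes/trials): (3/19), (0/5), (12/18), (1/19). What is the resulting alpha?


Accumulate successes: 16
Posterior alpha = prior alpha + sum of successes
= 10 + 16 = 26

26


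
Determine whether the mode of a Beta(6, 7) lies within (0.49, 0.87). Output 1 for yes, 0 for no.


First find the mode: (a-1)/(a+b-2) = 0.4545
Is 0.4545 in (0.49, 0.87)? 0

0


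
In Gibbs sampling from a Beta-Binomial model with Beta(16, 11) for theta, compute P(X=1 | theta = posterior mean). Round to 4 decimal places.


Posterior mean = alpha/(alpha+beta) = 16/27 = 0.5926
P(X=1|theta=mean) = theta = 0.5926

0.5926


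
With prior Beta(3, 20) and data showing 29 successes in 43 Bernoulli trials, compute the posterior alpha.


Conjugate update: alpha_posterior = alpha_prior + k
= 3 + 29 = 32

32


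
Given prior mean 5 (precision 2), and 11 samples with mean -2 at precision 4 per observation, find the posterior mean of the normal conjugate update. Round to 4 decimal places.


The posterior mean is a precision-weighted average of prior and data.
Post. prec. = 2 + 44 = 46
Post. mean = (10 + -88)/46 = -78/46 = -1.6957

-1.6957


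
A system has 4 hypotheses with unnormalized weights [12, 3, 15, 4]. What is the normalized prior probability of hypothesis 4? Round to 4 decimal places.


The normalized prior is the weight divided by the total.
Total weight = 34
P(H4) = 4 / 34 = 0.1176

0.1176


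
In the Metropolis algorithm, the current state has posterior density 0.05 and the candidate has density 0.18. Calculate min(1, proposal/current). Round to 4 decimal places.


Ratio = 0.18/0.05 = 3.6
Acceptance probability = min(1, 3.6)
= 1.0

1.0


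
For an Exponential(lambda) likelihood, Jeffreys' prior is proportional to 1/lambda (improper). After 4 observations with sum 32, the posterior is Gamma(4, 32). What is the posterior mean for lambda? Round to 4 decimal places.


Posterior = Gamma(n, sum_x) = Gamma(4, 32)
Posterior mean = shape/rate = 4/32
= 0.125

0.125


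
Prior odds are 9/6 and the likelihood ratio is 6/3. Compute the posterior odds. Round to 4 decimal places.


Posterior odds = prior odds * likelihood ratio
= (9/6) * (6/3)
= 54 / 18
= 3.0

3.0


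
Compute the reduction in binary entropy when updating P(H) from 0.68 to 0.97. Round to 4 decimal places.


H_before = -p*log2(p) - (1-p)*log2(1-p) for p=0.68: 0.9044
H_after for p=0.97: 0.1944
Reduction = 0.9044 - 0.1944 = 0.71

0.71


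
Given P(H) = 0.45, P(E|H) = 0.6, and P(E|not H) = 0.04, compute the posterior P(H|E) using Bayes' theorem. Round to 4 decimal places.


By Bayes' theorem: P(H|E) = P(E|H)*P(H) / P(E)
P(E) = P(E|H)*P(H) + P(E|not H)*P(not H)
P(E) = 0.6*0.45 + 0.04*0.55 = 0.292
P(H|E) = 0.6*0.45 / 0.292 = 0.9247

0.9247


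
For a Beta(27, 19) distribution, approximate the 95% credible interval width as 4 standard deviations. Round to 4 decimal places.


Variance of Beta(a,b) = ab / ((a+b)^2 * (a+b+1))
= 27*19 / ((46)^2 * 47)
= 0.0052
SD = sqrt(0.0052) = 0.0718
Width = 4 * SD = 0.2873

0.2873


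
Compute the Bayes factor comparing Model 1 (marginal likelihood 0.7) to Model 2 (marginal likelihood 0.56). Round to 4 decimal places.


BF12 = marginal likelihood of M1 / marginal likelihood of M2
= 0.7/0.56
= 1.25

1.25


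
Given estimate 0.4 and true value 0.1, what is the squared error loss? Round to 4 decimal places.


Squared error = (estimate - true)^2
Difference = 0.3
Loss = 0.3^2 = 0.09

0.09


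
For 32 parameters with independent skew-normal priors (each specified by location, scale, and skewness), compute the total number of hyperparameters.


A skew-normal prior has 3 hyperparameters per parameter.
Total = 32 * 3 = 96

96


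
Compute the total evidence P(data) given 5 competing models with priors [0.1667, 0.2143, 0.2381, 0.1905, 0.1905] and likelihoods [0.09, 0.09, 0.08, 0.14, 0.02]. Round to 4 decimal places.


Marginal likelihood = sum P(model_i) * P(data|model_i)
Model 1: 0.1667 * 0.09 = 0.015
Model 2: 0.2143 * 0.09 = 0.0193
Model 3: 0.2381 * 0.08 = 0.019
Model 4: 0.1905 * 0.14 = 0.0267
Model 5: 0.1905 * 0.02 = 0.0038
Total = 0.0838

0.0838


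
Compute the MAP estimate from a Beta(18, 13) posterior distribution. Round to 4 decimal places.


MAP = mode of Beta distribution
= (alpha - 1)/(alpha + beta - 2)
= (18-1)/(18+13-2)
= 17/29 = 0.5862

0.5862


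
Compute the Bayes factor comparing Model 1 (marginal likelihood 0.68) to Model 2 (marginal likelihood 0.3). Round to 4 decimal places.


BF12 = marginal likelihood of M1 / marginal likelihood of M2
= 0.68/0.3
= 2.2667

2.2667


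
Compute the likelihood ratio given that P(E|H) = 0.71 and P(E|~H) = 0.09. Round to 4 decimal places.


LR = P(E|H) / P(E|~H)
= 0.71 / 0.09 = 7.8889

7.8889


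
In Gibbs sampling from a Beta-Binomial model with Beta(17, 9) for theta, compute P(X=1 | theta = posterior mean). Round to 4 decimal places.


Posterior mean = alpha/(alpha+beta) = 17/26 = 0.6538
P(X=1|theta=mean) = theta = 0.6538

0.6538


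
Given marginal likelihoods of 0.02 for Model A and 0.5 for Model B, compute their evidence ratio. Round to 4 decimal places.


Ratio = ML(A) / ML(B) = 0.02/0.5
= 0.04

0.04


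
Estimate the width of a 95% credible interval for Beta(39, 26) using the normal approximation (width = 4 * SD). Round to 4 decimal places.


For Beta(a,b): Var = ab/((a+b)^2(a+b+1))
Var = 0.0036, SD = 0.0603
Approximate 95% CI width = 4 * 0.0603 = 0.2412

0.2412


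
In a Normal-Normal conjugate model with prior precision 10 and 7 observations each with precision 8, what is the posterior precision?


Posterior precision = prior precision + n * observation precision
= 10 + 7 * 8
= 10 + 56 = 66

66


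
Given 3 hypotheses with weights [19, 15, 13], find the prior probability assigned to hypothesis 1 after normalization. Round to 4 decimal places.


To normalize, divide each weight by the sum of all weights.
Sum = 47
Prior(H1) = 19/47 = 0.4043

0.4043


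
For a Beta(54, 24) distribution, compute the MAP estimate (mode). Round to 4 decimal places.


MAP = mode = (a-1)/(a+b-2)
= (54-1)/(54+24-2)
= 53/76 = 0.6974

0.6974


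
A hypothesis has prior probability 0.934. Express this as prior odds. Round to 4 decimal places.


Odds = P(H) / P(not H) = 0.934 / 0.066
= 14.1515

14.1515


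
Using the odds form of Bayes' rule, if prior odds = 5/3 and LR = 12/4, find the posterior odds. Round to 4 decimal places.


Bayes' rule in odds form: posterior odds = prior odds * LR
= (5 * 12) / (3 * 4)
= 60/12 = 5.0

5.0


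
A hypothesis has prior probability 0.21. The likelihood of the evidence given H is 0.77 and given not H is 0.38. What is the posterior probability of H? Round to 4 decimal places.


Using Bayes' theorem:
P(E) = 0.21 * 0.77 + 0.79 * 0.38
P(E) = 0.4619
P(H|E) = (0.21 * 0.77) / 0.4619 = 0.3501

0.3501


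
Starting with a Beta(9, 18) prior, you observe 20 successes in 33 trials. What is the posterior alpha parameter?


For a Beta-Binomial conjugate model:
Posterior alpha = prior alpha + number of successes
= 9 + 20 = 29

29


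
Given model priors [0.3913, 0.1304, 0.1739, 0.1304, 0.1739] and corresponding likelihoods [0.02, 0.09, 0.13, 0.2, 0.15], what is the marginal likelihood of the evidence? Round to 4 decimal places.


P(E) = sum_i P(M_i) P(E|M_i)
= 0.0078 + 0.0117 + 0.0226 + 0.0261 + 0.0261
= 0.0943

0.0943


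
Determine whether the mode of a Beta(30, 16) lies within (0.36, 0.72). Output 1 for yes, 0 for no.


First find the mode: (a-1)/(a+b-2) = 0.6591
Is 0.6591 in (0.36, 0.72)? 1

1


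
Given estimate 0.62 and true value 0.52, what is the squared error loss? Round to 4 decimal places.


Squared error = (estimate - true)^2
Difference = 0.1
Loss = 0.1^2 = 0.01

0.01


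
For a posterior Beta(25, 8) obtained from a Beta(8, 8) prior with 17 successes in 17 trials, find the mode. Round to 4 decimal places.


Mode = (alpha - 1) / (alpha + beta - 2)
= 24 / 31
= 0.7742

0.7742


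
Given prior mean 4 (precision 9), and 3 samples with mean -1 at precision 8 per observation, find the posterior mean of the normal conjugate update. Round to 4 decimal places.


The posterior mean is a precision-weighted average of prior and data.
Post. prec. = 9 + 24 = 33
Post. mean = (36 + -24)/33 = 12/33 = 0.3636

0.3636
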